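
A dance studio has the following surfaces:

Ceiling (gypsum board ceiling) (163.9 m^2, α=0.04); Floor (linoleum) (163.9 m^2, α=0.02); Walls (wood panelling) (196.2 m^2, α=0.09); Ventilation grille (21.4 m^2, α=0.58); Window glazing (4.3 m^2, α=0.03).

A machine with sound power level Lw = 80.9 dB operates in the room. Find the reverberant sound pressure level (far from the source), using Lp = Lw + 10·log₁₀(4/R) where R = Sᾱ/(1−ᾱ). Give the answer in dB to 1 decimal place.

70.6 dB

A = 40.033 sabins; S = 549.7 m^2.
ᾱ = 40.033/549.7 = 0.0728; R = Sᾱ/(1−ᾱ) = 40.033/(1−0.0728) = 43.176 m^2.
Lp = 80.9 + 10·log₁₀(4/43.176) = 80.9 + (-10.33) = 70.6 dB.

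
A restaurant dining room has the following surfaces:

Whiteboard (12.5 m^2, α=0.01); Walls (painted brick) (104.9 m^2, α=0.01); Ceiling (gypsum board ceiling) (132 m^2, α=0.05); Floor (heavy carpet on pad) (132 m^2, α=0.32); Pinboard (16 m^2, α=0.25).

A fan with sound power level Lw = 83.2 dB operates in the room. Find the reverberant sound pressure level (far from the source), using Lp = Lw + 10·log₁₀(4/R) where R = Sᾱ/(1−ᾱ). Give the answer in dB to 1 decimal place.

71.3 dB

Σ(Sᵢαᵢ) = 12.5·0.01 + 104.9·0.01 + 132·0.05 + 132·0.32 + 16·0.25 = 54.014; total area S = 397.4 m^2.
ᾱ = 54.014/397.4 = 0.1359; R = Sᾱ/(1−ᾱ) = 54.014/(1−0.1359) = 62.509 m^2.
Lp = 83.2 + 10·log₁₀(4/62.509) = 83.2 + (-11.94) = 71.3 dB.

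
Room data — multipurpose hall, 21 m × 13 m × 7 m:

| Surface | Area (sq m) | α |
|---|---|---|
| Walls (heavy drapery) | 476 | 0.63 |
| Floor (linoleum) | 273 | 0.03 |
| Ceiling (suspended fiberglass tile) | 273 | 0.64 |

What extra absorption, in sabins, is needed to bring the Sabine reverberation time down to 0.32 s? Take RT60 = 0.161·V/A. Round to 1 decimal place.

Total absorption A₁ = 476×0.63 + 273×0.03 + 273×0.64
  = 299.880 + 8.190 + 174.720 = 482.790 sq m sabins.
V = 1911 m³. Required absorption A₂ = 0.161 × 1911 / 0.32 = 961.472 sabins.
ΔA = A₂ − A₁ = 961.472 − 482.790 = 478.7 sabins.

478.7 sabins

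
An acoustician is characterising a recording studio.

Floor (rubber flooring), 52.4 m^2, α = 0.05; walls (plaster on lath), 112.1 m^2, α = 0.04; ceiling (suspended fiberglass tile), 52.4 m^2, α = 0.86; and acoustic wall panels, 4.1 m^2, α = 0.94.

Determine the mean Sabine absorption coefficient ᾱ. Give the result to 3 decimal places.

Total surface area S = 221.0 m^2.
A = 52.4×0.05 + 112.1×0.04 + 52.4×0.86 + 4.1×0.94 = 56.022 sabins.
ᾱ = 56.022 / 221.0 = 0.253.

0.253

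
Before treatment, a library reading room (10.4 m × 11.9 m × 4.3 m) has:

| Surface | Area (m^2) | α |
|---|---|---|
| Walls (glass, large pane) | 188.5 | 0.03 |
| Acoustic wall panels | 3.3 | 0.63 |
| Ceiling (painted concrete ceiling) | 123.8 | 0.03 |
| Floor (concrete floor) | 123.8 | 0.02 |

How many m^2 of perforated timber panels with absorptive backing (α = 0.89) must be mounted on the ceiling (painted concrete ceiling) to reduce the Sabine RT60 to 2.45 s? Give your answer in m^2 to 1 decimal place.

24.5

Summing Sᵢαᵢ: 5.655 + 2.079 + 3.714 + 2.476 → A₁ = 13.924 sabins.
V = 532.168 m³. Target absorption A₂ = 0.161 × 532.168 / 2.45 = 34.971 sabins.
Absorption to add: 34.971 − 13.924 = 21.047 sabins.
Net gain per m^2: Δα = 0.89 − 0.03 = 0.86.
Panel area = 21.047 / 0.86 = 24.5 m^2.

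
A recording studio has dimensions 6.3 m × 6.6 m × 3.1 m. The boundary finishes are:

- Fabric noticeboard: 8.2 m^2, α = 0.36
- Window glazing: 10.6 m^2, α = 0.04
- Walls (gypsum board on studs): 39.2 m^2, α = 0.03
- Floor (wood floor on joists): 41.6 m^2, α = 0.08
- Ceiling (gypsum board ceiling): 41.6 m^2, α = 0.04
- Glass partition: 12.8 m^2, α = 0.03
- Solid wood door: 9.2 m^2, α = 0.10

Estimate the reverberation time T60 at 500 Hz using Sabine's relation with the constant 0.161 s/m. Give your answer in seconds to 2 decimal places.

1.91 seconds

Summing Sᵢαᵢ: 2.952 + 0.424 + 1.176 + 3.328 + 1.664 + 0.384 + 0.920 → A = 10.848 sabins.
V = 6.3·6.6·3.1 = 128.898 m³.
RT60 = 0.161 · V / A = 0.161 × 128.898 / 10.848 = 1.91 s.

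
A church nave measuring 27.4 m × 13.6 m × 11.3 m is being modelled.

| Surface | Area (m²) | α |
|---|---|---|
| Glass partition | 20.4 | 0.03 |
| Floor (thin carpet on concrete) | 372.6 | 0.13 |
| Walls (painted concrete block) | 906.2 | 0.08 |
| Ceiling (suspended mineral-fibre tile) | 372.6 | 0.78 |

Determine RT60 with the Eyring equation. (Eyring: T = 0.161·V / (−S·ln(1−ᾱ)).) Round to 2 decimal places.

1.43 s

S = Σ Sᵢ = 1671.8 m².
Absorption A = 20.4·0.03 + 372.6·0.13 + 906.2·0.08 + 372.6·0.78 = 412.174 sabins.
Mean coefficient ᾱ = A/S = 0.2465.
Eyring denominator: −S ln(1−ᾱ) = 473.163.
V = 27.4 × 13.6 × 11.3 = 4210.832 m³.
T = 0.161·V/[−S·ln(1−ᾱ)] = 0.161·4210.832/473.163 = 1.43 s.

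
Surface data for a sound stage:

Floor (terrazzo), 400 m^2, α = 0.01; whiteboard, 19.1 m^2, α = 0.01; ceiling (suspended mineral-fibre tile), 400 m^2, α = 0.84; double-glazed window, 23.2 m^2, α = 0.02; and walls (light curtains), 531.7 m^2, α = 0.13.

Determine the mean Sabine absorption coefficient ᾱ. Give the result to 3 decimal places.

0.298

Total surface area S = 1374.0 m^2.
Σ(Sᵢαᵢ) = 400·0.01 + 19.1·0.01 + 400·0.84 + 23.2·0.02 + 531.7·0.13 = 409.776.
ᾱ = 409.776 / 1374.0 = 0.298.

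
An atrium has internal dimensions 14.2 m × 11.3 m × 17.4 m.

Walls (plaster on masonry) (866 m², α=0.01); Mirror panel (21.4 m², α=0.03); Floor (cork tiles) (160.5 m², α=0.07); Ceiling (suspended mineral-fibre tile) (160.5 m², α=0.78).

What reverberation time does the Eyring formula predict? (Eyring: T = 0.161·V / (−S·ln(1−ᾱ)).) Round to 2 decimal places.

2.89 sec

Total surface area S = 866 + 21.4 + 160.5 + 160.5 = 1208.4 m².
Absorption A = 866×0.01 + 21.4×0.03 + 160.5×0.07 + 160.5×0.78 = 145.727 sabins.
Mean coefficient ᾱ = A/S = 0.1206.
Eyring denominator: −S ln(1−ᾱ) = 155.298.
V = 14.2 × 11.3 × 17.4 = 2792.004 m³.
RT60 = 0.161 × 2792.004 / 155.298 = 2.89 s.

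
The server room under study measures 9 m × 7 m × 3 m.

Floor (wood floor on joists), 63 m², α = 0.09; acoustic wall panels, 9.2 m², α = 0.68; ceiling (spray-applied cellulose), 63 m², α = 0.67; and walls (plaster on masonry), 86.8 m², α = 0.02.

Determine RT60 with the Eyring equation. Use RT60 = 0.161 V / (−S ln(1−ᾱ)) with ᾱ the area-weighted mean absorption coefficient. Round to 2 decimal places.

0.47 sec

S = Σ Sᵢ = 222.0 m².
Σ(Sᵢαᵢ) = 63·0.09 + 9.2·0.68 + 63·0.67 + 86.8·0.02 = 55.872.
ᾱ = 55.872 / 222.0 = 0.2517.
Eyring denominator: −S ln(1−ᾱ) = 64.369.
V = 9 × 7 × 3 = 189 m³.
T = 0.161·V/[−S·ln(1−ᾱ)] = 0.161·189/64.369 = 0.47 s.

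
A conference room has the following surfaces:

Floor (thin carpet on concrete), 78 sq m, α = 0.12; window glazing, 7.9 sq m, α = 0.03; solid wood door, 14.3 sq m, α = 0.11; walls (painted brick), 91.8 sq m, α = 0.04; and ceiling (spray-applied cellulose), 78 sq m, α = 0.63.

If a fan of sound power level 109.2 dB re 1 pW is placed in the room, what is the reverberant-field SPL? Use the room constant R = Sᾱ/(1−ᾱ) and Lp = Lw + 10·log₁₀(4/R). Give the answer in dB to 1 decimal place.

A = 63.982 sabins; S = 270.0 sq m.
ᾱ = 0.2370, so room constant R = A/(1−ᾱ) = 83.856 sq m.
Lp = 109.2 + 10·log₁₀(4/83.856) = 109.2 + (-13.21) = 96.0 dB.

96.0 dB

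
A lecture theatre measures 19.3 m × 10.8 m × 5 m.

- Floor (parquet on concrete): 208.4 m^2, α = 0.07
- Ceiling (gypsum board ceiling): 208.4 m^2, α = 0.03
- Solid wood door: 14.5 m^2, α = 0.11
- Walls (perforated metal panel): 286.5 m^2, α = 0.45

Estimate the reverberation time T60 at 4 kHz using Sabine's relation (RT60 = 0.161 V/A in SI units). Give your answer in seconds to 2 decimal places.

Total absorption A = 208.4×0.07 + 208.4×0.03 + 14.5×0.11 + 286.5×0.45
  = 14.588 + 6.252 + 1.595 + 128.925 = 151.360 m^2 sabins.
V = 19.3·10.8·5 = 1042.2 m³.
Sabine: RT60 = 0.161 × 1042.2 / 151.360 = 1.11 s.

1.11 sec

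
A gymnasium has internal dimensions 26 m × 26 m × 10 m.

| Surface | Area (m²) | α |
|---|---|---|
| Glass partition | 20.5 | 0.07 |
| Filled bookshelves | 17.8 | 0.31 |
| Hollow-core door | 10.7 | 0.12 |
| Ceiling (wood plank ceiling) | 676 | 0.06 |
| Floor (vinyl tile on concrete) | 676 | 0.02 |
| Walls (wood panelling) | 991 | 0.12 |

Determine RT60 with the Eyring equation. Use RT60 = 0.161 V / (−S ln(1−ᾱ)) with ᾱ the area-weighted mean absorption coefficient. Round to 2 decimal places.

5.77 seconds

Total surface area S = 20.5 + 17.8 + 10.7 + 676 + 676 + 991 = 2392.0 m².
Absorption A = 20.5·0.07 + 17.8·0.31 + 10.7·0.12 + 676·0.06 + 676·0.02 + 991·0.12 = 181.237 sabins.
ᾱ = 181.237 / 2392.0 = 0.0758.
Eyring denominator: −S ln(1−ᾱ) = 188.554.
V = 26 × 26 × 10 = 6760 m³.
T = 0.161·V/[−S·ln(1−ᾱ)] = 0.161·6760/188.554 = 5.77 s.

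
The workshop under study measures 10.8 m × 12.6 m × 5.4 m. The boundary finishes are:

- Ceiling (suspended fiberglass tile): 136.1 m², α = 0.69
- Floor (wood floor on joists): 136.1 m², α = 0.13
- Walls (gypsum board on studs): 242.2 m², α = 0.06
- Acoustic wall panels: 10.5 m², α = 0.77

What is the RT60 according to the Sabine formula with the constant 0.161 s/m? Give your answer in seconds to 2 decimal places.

0.88 sec

Summing Sᵢαᵢ: 93.909 + 17.693 + 14.532 + 8.085 → A = 134.219 sabins.
Volume V = 10.8 × 12.6 × 5.4 = 734.832 m³.
RT60 = 0.161 · V / A = 0.161 × 734.832 / 134.219 = 0.88 s.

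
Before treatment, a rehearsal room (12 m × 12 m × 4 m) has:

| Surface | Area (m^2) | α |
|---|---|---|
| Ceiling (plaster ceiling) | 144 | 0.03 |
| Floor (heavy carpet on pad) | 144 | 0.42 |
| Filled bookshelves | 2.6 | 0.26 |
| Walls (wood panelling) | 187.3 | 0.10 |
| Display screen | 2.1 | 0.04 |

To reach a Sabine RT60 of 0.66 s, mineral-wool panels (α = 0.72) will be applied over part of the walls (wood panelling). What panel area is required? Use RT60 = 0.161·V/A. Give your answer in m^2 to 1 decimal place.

A₁ = Σ Sᵢαᵢ = 144×0.03 + 144×0.42 + 2.6×0.26 + 187.3×0.10 + 2.1×0.04 = 84.290 sabins.
Required A₂ = 0.161·576/0.66 = 140.509 sabins.
ΔA needed = 140.509 − 84.290 = 56.219 sabins.
Net gain per m^2: Δα = 0.72 − 0.10 = 0.62.
Panel area = 56.219 / 0.62 = 90.7 m^2.

90.7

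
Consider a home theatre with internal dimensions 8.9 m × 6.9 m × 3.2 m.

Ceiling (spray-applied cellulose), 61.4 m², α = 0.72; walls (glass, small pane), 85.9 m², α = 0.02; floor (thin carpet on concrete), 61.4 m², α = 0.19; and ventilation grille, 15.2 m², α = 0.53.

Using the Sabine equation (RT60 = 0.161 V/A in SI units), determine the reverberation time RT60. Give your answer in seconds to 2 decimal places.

0.48 s

Equivalent absorption area: A = 61.4*0.72 + 85.9*0.02 + 61.4*0.19 + 15.2*0.53 = 65.648 m².
Volume V = 8.9 × 6.9 × 3.2 = 196.512 m³.
Sabine: RT60 = 0.161 × 196.512 / 65.648 = 0.48 s.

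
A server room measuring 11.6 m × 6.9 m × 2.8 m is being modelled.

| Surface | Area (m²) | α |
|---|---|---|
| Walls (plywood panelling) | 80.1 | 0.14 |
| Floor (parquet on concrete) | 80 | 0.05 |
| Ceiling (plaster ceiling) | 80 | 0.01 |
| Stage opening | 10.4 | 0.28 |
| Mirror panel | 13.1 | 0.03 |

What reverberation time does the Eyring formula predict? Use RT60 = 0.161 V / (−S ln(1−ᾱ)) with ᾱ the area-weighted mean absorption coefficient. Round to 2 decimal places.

Total surface area S = 80.1 + 80 + 80 + 10.4 + 13.1 = 263.6 m².
Σ(Sᵢαᵢ) = 80.1·0.14 + 80·0.05 + 80·0.01 + 10.4·0.28 + 13.1·0.03 = 19.319.
Mean coefficient ᾱ = A/S = 0.0733.
Eyring denominator: −S ln(1−ᾱ) = 20.067.
V = 11.6 × 6.9 × 2.8 = 224.112 m³.
T = 0.161·V/[−S·ln(1−ᾱ)] = 0.161·224.112/20.067 = 1.80 s.

1.80 seconds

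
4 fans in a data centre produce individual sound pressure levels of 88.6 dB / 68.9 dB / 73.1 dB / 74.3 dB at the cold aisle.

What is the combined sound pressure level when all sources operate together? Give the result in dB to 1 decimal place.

Converting to relative power and adding: 10^(88.6/10) + 10^(68.9/10) + 10^(73.1/10) + 10^(74.3/10) = 7.795e+08.
L_total = 10·log₁₀(7.795e+08) = 88.9 dB.

88.9 dB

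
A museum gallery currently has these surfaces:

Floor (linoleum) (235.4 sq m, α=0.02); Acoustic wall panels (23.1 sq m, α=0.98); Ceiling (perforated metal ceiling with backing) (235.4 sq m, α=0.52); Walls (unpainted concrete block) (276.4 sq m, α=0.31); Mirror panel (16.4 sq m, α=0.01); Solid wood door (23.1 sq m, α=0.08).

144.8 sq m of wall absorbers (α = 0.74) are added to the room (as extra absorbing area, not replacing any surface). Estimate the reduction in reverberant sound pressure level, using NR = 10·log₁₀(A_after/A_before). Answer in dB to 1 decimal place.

Total absorption A_before = 235.4×0.02 + 23.1×0.98 + 235.4×0.52 + 276.4×0.31 + 16.4×0.01 + 23.1×0.08
  = 4.708 + 22.638 + 122.408 + 85.684 + 0.164 + 1.848 = 237.450 sq m sabins.
Treatment contributes 144.8·0.74 = 107.152 sabins.
A_after = 237.450 + 107.152 = 344.602 sabins.
Reduction = 10 log₁₀(A_after/A_before) = 10 log₁₀(1.4513) = 1.6 dB.

1.6 dB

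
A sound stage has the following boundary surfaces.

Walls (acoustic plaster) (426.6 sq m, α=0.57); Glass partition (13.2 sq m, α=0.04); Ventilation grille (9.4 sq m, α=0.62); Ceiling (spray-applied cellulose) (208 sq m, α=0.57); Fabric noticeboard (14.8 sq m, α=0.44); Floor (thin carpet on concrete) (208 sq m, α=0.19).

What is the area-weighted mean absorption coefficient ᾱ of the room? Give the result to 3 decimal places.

Total surface area S = 880.0 sq m.
Σ(Sᵢαᵢ) = 426.6·0.57 + 13.2·0.04 + 9.4·0.62 + 208·0.57 + 14.8·0.44 + 208·0.19 = 414.110.
ᾱ = 414.110 / 880.0 = 0.471.

0.471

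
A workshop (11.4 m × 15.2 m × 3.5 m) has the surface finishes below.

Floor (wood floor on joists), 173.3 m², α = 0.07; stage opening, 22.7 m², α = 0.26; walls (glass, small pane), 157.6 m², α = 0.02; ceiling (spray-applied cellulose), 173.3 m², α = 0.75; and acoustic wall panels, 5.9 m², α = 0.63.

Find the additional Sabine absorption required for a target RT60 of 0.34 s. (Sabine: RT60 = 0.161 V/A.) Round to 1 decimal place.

Summing Sᵢαᵢ: 12.131 + 5.902 + 3.152 + 129.975 + 3.717 → A₁ = 154.877 sabins.
V = 606.48 m³. Required absorption A₂ = 0.161 × 606.48 / 0.34 = 287.186 sabins.
Shortfall: 287.186 − 154.877 = 132.3 sabins.

132.3 sabins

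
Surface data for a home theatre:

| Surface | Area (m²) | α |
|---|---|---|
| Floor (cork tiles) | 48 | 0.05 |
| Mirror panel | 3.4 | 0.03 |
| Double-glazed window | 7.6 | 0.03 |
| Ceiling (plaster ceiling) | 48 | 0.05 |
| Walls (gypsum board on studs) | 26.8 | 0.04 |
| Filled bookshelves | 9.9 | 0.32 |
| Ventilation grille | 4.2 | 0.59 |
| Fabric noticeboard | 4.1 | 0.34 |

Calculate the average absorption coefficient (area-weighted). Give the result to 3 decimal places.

Total surface area S = 152.0 m².
A = 48·0.05 + 3.4·0.03 + 7.6·0.03 + 48·0.05 + 26.8·0.04 + 9.9·0.32 + 4.2·0.59 + 4.1·0.34 = 13.242 sabins.
ᾱ = 13.242 / 152.0 = 0.087.

0.087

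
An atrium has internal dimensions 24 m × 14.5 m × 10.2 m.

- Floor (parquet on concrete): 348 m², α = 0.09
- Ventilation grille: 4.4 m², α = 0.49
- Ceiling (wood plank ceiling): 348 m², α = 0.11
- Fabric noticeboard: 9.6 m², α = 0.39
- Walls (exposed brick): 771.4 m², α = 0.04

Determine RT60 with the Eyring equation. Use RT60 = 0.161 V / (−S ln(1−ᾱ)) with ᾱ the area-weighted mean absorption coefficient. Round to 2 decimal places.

Total surface area S = 348 + 4.4 + 348 + 9.6 + 771.4 = 1481.4 m².
Absorption A = 348×0.09 + 4.4×0.49 + 348×0.11 + 9.6×0.39 + 771.4×0.04 = 106.356 sabins.
Mean coefficient ᾱ = A/S = 0.0718.
Eyring denominator: −S ln(1−ᾱ) = 110.376.
V = 24 × 14.5 × 10.2 = 3549.6 m³.
RT60 = 0.161 × 3549.6 / 110.376 = 5.18 s.

5.18 s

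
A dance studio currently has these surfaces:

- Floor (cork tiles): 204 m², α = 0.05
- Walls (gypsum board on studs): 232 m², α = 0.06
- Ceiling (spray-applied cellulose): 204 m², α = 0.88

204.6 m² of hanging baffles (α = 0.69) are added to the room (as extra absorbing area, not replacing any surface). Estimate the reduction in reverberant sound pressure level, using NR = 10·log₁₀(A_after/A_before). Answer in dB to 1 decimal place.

Total absorption A_before = 204*0.05 + 232*0.06 + 204*0.88
  = 10.200 + 13.920 + 179.520 = 203.640 m² sabins.
Treatment contributes 204.6·0.69 = 141.174 sabins.
A_after = 203.640 + 141.174 = 344.814 sabins.
Reduction = 10 log₁₀(A_after/A_before) = 10 log₁₀(1.6933) = 2.3 dB.

2.3 dB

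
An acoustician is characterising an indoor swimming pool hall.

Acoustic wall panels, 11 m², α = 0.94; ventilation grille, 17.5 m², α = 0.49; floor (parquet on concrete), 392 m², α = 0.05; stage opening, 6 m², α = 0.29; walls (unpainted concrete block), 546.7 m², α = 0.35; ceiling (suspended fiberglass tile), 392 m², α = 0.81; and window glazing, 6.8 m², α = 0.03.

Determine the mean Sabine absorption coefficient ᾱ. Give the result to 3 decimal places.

0.400

S = Σ Sᵢ = 11 + 17.5 + 392 + 6 + 546.7 + 392 + 6.8 = 1372.0 m².
Σ(Sᵢαᵢ) = 11*0.94 + 17.5*0.49 + 392*0.05 + 6*0.29 + 546.7*0.35 + 392*0.81 + 6.8*0.03 = 549.324.
ᾱ = A/S = 0.400.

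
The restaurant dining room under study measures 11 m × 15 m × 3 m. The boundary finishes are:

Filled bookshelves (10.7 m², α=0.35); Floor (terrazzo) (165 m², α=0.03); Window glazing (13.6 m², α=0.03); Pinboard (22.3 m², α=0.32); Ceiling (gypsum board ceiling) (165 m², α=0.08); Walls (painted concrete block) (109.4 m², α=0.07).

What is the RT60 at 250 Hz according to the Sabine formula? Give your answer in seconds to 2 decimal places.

A = Σ Sᵢαᵢ = 10.7·0.35 + 165·0.03 + 13.6·0.03 + 22.3·0.32 + 165·0.08 + 109.4·0.07 = 37.097 sabins.
Volume V = 11 × 15 × 3 = 495 m³.
Sabine: RT60 = 0.161 × 495 / 37.097 = 2.15 s.

2.15 s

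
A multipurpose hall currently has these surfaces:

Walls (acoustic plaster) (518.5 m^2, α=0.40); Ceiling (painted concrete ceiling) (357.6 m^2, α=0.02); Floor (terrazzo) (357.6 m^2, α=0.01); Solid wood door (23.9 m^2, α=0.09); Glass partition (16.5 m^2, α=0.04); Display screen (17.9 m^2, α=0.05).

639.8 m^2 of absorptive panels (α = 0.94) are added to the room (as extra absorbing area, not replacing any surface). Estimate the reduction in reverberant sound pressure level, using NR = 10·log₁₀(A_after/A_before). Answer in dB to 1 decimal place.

5.7 dB

Total absorption A_before = 518.5·0.40 + 357.6·0.02 + 357.6·0.01 + 23.9·0.09 + 16.5·0.04 + 17.9·0.05
  = 207.400 + 7.152 + 3.576 + 2.151 + 0.660 + 0.895 = 221.834 m^2 sabins.
Treatment contributes 639.8·0.94 = 601.412 sabins.
A_after = 221.834 + 601.412 = 823.246 sabins.
Reduction = 10 log₁₀(A_after/A_before) = 10 log₁₀(3.7111) = 5.7 dB.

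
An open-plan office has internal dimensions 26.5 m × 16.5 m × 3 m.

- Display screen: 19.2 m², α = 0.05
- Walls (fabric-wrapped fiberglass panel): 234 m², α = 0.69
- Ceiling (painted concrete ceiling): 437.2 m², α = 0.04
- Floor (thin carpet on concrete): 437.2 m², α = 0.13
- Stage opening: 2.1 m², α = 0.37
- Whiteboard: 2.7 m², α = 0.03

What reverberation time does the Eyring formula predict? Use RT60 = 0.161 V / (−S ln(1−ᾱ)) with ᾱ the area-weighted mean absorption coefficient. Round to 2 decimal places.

S = Σ Sᵢ = 1132.4 m².
Σ(Sᵢαᵢ) = 19.2·0.05 + 234·0.69 + 437.2·0.04 + 437.2·0.13 + 2.1·0.37 + 2.7·0.03 = 237.602.
ᾱ = 237.602 / 1132.4 = 0.2098.
Eyring denominator: −S ln(1−ᾱ) = 266.645.
V = 26.5 × 16.5 × 3 = 1311.75 m³.
RT60 = 0.161 × 1311.75 / 266.645 = 0.79 s.

0.79 seconds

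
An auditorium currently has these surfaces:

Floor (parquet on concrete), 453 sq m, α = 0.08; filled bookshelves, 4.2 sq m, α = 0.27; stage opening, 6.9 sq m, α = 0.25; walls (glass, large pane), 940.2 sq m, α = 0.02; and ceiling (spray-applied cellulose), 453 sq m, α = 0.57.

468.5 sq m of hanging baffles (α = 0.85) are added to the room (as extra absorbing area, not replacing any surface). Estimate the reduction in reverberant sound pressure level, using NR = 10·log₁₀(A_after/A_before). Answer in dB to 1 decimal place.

A_before = Σ Sᵢαᵢ = 453×0.08 + 4.2×0.27 + 6.9×0.25 + 940.2×0.02 + 453×0.57 = 316.113 sabins.
Added absorption = 468.5 × 0.85 = 398.225 sabins.
A_after = 316.113 + 398.225 = 714.338 sabins.
Reduction = 10 log₁₀(A_after/A_before) = 10 log₁₀(2.2598) = 3.5 dB.

3.5 dB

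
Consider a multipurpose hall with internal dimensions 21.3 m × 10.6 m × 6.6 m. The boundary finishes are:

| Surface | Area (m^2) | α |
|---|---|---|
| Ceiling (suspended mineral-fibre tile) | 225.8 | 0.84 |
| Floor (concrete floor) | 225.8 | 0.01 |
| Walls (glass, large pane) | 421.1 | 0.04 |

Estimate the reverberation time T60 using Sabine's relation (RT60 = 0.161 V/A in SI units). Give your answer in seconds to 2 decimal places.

1.15 sec

A = Σ Sᵢαᵢ = 225.8×0.84 + 225.8×0.01 + 421.1×0.04 = 208.774 sabins.
Room volume: 1490.148 m³.
Sabine: RT60 = 0.161 × 1490.148 / 208.774 = 1.15 s.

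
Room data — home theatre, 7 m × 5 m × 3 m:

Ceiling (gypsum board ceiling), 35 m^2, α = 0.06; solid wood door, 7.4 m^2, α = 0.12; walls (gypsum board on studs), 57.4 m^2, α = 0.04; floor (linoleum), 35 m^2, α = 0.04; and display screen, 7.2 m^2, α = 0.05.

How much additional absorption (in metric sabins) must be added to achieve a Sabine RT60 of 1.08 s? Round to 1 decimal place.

Equivalent absorption area: A₁ = 35×0.06 + 7.4×0.12 + 57.4×0.04 + 35×0.04 + 7.2×0.05 = 7.044 m^2.
Target A₂ = 0.161·105/1.08 = 15.653 sabins (V = 105 m³).
ΔA = A₂ − A₁ = 15.653 − 7.044 = 8.6 sabins.

8.6 sabins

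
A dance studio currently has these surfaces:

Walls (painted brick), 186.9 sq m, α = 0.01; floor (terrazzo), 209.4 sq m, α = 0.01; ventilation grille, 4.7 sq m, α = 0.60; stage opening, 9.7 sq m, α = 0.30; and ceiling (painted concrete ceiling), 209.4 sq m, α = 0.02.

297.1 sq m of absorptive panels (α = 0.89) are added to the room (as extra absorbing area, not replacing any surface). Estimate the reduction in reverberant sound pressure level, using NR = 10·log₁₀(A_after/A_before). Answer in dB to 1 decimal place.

A_before = Σ Sᵢαᵢ = 186.9*0.01 + 209.4*0.01 + 4.7*0.60 + 9.7*0.30 + 209.4*0.02 = 13.881 sabins.
Treatment contributes 297.1·0.89 = 264.419 sabins.
A_after = 13.881 + 264.419 = 278.300 sabins.
Reduction = 10 log₁₀(A_after/A_before) = 10 log₁₀(20.0490) = 13.0 dB.

13.0 dB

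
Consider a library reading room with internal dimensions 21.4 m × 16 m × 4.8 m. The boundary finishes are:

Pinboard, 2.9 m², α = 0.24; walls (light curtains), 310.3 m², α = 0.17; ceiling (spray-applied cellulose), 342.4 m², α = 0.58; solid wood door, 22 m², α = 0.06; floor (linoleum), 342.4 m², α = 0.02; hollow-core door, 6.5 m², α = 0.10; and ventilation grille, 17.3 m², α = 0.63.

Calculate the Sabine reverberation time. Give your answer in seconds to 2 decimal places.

0.97 s

Total absorption A = 2.9×0.24 + 310.3×0.17 + 342.4×0.58 + 22×0.06 + 342.4×0.02 + 6.5×0.10 + 17.3×0.63
  = 0.696 + 52.751 + 198.592 + 1.320 + 6.848 + 0.650 + 10.899 = 271.756 m² sabins.
Room volume: 1643.52 m³.
T = 0.161 V/A = 0.161·1643.52/271.756 = 0.97 s.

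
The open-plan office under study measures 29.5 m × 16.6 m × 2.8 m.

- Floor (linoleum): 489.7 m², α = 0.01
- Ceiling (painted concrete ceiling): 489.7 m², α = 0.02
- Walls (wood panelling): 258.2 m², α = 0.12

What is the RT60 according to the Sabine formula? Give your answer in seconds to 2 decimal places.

4.83 sec

Total absorption A = 489.7*0.01 + 489.7*0.02 + 258.2*0.12
  = 4.897 + 9.794 + 30.984 = 45.675 m² sabins.
Room volume: 1371.16 m³.
Sabine: RT60 = 0.161 × 1371.16 / 45.675 = 4.83 s.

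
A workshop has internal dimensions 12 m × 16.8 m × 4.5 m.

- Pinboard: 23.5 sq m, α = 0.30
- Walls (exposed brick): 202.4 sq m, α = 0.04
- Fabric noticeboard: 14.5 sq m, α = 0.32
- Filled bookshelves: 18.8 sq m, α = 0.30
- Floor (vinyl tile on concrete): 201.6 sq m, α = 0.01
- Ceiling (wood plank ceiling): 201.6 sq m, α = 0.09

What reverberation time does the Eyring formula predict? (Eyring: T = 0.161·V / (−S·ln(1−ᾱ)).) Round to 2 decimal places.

S = Σ Sᵢ = 662.4 sq m.
Σ(Sᵢαᵢ) = 23.5·0.30 + 202.4·0.04 + 14.5·0.32 + 18.8·0.30 + 201.6·0.01 + 201.6·0.09 = 45.586.
Mean coefficient ᾱ = A/S = 0.0688.
Eyring denominator: −S ln(1−ᾱ) = 47.217.
V = 12 × 16.8 × 4.5 = 907.2 m³.
RT60 = 0.161 × 907.2 / 47.217 = 3.09 s.

3.09 s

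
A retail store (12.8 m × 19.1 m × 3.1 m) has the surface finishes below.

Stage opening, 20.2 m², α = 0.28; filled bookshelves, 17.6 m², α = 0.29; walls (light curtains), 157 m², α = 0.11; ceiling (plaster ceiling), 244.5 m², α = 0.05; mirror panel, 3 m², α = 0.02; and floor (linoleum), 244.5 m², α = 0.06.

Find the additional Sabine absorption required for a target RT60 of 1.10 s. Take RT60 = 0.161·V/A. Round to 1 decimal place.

55.9 sabins

Total absorption A₁ = 20.2*0.28 + 17.6*0.29 + 157*0.11 + 244.5*0.05 + 3*0.02 + 244.5*0.06
  = 5.656 + 5.104 + 17.270 + 12.225 + 0.060 + 14.670 = 54.985 m² sabins.
For T = 1.10 s, need A₂ = 0.161·V/T = 0.161·757.888/1.10 = 110.927 sabins.
Additional absorption ΔA = 110.927 − 54.985 = 55.9 sabins.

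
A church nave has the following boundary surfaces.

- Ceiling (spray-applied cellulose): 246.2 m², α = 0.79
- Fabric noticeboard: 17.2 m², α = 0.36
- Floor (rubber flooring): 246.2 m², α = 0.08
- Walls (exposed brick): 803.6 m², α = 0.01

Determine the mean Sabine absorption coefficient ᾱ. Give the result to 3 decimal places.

0.174

S = Σ Sᵢ = 246.2 + 17.2 + 246.2 + 803.6 = 1313.2 m².
A = 246.2·0.79 + 17.2·0.36 + 246.2·0.08 + 803.6·0.01 = 228.422 sabins.
ᾱ = 228.422 / 1313.2 = 0.174.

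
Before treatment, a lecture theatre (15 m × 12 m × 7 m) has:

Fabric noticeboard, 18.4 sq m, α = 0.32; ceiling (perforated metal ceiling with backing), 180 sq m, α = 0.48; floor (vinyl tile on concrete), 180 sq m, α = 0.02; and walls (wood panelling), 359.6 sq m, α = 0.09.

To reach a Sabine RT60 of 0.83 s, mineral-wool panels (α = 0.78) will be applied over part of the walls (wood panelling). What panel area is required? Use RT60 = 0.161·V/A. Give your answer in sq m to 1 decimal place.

Equivalent absorption area: A₁ = 18.4·0.32 + 180·0.48 + 180·0.02 + 359.6·0.09 = 128.252 sq m.
Required A₂ = 0.161·1260/0.83 = 244.410 sabins.
ΔA needed = 244.410 − 128.252 = 116.158 sabins.
Each sq m of panel replacing the walls (wood panelling) adds (0.78 − 0.09) = 0.69 sabins.
Area = ΔA/Δα = 116.158/0.69 = 168.3 sq m.

168.3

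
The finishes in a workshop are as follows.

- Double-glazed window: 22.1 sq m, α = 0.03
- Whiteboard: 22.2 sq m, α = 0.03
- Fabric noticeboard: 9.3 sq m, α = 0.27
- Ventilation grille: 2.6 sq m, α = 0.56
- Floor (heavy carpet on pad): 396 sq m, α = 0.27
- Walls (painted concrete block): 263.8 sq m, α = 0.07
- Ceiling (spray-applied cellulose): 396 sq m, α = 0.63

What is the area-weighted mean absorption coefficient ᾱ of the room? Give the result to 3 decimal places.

0.342

S = Σ Sᵢ = 22.1 + 22.2 + 9.3 + 2.6 + 396 + 263.8 + 396 = 1112.0 sq m.
Σ(Sᵢαᵢ) = 22.1×0.03 + 22.2×0.03 + 9.3×0.27 + 2.6×0.56 + 396×0.27 + 263.8×0.07 + 396×0.63 = 380.162.
ᾱ = 380.162 / 1112.0 = 0.342.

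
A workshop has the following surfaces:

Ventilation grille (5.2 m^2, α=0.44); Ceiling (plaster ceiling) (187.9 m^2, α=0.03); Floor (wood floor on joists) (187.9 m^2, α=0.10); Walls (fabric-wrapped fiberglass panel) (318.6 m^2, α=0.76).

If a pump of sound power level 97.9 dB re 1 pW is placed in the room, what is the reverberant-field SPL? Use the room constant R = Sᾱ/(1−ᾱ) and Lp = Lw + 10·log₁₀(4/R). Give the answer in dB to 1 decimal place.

77.5 dB

A = 268.851 sabins; S = 699.6 m^2.
ᾱ = 268.851/699.6 = 0.3843; R = Sᾱ/(1−ᾱ) = 268.851/(1−0.3843) = 436.659 m^2.
Lp = 97.9 + 10·log₁₀(4/436.659) = 97.9 + (-20.38) = 77.5 dB.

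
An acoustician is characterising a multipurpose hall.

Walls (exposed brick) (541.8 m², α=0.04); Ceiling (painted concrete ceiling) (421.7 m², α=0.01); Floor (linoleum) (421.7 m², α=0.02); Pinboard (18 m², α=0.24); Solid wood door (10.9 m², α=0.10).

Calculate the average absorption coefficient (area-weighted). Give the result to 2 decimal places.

0.03

S = Σ Sᵢ = 541.8 + 421.7 + 421.7 + 18 + 10.9 = 1414.1 m².
Weighted sum Σ Sα = 39.733.
ᾱ = A/S = 0.03.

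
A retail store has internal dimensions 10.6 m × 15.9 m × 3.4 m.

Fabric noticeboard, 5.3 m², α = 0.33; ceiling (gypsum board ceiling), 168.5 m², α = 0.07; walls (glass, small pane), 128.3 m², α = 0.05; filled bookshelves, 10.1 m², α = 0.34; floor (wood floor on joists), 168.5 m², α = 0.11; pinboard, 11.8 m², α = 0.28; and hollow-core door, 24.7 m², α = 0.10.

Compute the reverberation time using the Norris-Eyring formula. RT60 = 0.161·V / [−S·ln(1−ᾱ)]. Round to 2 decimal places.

1.84 seconds

S = Σ Sᵢ = 517.2 m².
Σ(Sᵢαᵢ) = 5.3×0.33 + 168.5×0.07 + 128.3×0.05 + 10.1×0.34 + 168.5×0.11 + 11.8×0.28 + 24.7×0.10 = 47.702.
ᾱ = 47.702 / 517.2 = 0.0922.
−S·ln(1−ᾱ) = −517.2 × ln(1 − 0.0922) = 50.029.
V = 10.6 × 15.9 × 3.4 = 573.036 m³.
RT60 = 0.161 × 573.036 / 50.029 = 1.84 s.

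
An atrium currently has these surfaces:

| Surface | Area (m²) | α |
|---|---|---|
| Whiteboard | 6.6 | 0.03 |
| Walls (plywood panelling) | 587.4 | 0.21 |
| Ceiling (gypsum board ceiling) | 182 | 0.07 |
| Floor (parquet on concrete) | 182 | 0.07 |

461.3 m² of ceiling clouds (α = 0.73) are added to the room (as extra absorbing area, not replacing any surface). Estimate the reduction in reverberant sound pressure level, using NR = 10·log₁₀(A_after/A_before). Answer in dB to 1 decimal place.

Equivalent absorption area: A_before = 6.6*0.03 + 587.4*0.21 + 182*0.07 + 182*0.07 = 149.032 m².
Added absorption = 461.3 × 0.73 = 336.749 sabins.
A_after = 149.032 + 336.749 = 485.781 sabins.
Reduction = 10 log₁₀(A_after/A_before) = 10 log₁₀(3.2596) = 5.1 dB.

5.1 dB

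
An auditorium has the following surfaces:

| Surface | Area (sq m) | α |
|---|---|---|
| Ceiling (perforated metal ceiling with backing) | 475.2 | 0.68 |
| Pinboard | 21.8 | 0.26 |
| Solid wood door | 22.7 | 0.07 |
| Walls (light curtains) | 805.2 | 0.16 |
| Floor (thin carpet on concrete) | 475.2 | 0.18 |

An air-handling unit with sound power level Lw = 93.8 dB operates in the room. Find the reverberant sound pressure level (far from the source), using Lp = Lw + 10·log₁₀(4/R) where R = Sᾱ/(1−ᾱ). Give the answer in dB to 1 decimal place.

Σ(Sᵢαᵢ) = 475.2·0.68 + 21.8·0.26 + 22.7·0.07 + 805.2·0.16 + 475.2·0.18 = 544.761; total area S = 1800.1 sq m.
ᾱ = 544.761/1800.1 = 0.3026; R = Sᾱ/(1−ᾱ) = 544.761/(1−0.3026) = 781.131 sq m.
Lp = Lw + 10 log₁₀(4/R) = 93.8 -22.91 = 70.9 dB.

70.9 dB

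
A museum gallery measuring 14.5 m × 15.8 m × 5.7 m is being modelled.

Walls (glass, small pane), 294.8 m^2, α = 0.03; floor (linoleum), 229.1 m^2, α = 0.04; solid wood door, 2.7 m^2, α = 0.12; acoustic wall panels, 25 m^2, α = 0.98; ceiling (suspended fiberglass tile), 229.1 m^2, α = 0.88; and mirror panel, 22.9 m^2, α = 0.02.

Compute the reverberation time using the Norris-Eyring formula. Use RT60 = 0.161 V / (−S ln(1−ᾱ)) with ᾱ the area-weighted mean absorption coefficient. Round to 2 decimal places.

S = Σ Sᵢ = 803.6 m^2.
Absorption A = 294.8×0.03 + 229.1×0.04 + 2.7×0.12 + 25×0.98 + 229.1×0.88 + 22.9×0.02 = 244.898 sabins.
Mean coefficient ᾱ = A/S = 0.3048.
−S·ln(1−ᾱ) = −803.6 × ln(1 − 0.3048) = 292.153.
V = 14.5 × 15.8 × 5.7 = 1305.87 m³.
T = 0.161·V/[−S·ln(1−ᾱ)] = 0.161·1305.87/292.153 = 0.72 s.

0.72 sec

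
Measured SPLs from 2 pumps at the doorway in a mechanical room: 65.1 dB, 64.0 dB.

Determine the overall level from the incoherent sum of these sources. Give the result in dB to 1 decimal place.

67.6 dB

Sum in the linear (power) domain: Σ 10^(Lᵢ/10) = 10^(65.1/10) + 10^(64.0/10) = 5.748e+06.
L_total = 10·log₁₀(5.748e+06) = 67.6 dB.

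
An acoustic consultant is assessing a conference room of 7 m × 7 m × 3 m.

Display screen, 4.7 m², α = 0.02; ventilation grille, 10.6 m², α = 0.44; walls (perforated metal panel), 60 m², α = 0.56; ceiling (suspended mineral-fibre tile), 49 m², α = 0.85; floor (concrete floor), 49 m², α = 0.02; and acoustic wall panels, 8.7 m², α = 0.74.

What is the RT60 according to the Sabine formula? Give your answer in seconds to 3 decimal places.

Total absorption A = 4.7*0.02 + 10.6*0.44 + 60*0.56 + 49*0.85 + 49*0.02 + 8.7*0.74
  = 0.094 + 4.664 + 33.600 + 41.650 + 0.980 + 6.438 = 87.426 m² sabins.
V = 7·7·3 = 147 m³.
RT60 = 0.161 · V / A = 0.161 × 147 / 87.426 = 0.271 s.

0.271 s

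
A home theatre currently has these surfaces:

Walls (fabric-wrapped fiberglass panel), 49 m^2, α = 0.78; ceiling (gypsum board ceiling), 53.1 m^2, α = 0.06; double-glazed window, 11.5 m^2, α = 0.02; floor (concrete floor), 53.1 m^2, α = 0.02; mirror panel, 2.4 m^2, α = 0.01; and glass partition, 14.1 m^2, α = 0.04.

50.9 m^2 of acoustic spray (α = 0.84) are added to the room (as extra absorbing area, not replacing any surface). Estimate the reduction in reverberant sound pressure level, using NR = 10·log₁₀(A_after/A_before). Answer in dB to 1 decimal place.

A_before = Σ Sᵢαᵢ = 49·0.78 + 53.1·0.06 + 11.5·0.02 + 53.1·0.02 + 2.4·0.01 + 14.1·0.04 = 43.286 sabins.
Treatment contributes 50.9·0.84 = 42.756 sabins.
New total A_after = 86.042 sabins.
NR = 10·log₁₀(86.042/43.286) = 3.0 dB.

3.0 dB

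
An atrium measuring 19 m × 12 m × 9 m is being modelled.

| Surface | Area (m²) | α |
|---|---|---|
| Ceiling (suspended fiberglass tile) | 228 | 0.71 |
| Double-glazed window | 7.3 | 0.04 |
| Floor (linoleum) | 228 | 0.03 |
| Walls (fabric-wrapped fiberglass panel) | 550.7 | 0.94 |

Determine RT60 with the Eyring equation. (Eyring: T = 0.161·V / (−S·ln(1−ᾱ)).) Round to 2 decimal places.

0.29 seconds

Total surface area S = 228 + 7.3 + 228 + 550.7 = 1014.0 m².
Σ(Sᵢαᵢ) = 228×0.71 + 7.3×0.04 + 228×0.03 + 550.7×0.94 = 686.670.
Mean coefficient ᾱ = A/S = 0.6772.
Eyring denominator: −S ln(1−ᾱ) = 1146.552.
V = 19 × 12 × 9 = 2052 m³.
T = 0.161·V/[−S·ln(1−ᾱ)] = 0.161·2052/1146.552 = 0.29 s.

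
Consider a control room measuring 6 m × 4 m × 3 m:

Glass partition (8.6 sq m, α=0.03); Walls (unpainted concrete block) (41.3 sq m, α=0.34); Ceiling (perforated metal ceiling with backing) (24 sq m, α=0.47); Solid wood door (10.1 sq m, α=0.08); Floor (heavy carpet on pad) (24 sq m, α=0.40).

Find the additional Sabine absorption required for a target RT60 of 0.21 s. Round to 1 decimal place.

19.2 sabins

A₁ = Σ Sᵢαᵢ = 8.6×0.03 + 41.3×0.34 + 24×0.47 + 10.1×0.08 + 24×0.40 = 35.988 sabins.
For T = 0.21 s, need A₂ = 0.161·V/T = 0.161·72/0.21 = 55.200 sabins.
ΔA = A₂ − A₁ = 55.200 − 35.988 = 19.2 sabins.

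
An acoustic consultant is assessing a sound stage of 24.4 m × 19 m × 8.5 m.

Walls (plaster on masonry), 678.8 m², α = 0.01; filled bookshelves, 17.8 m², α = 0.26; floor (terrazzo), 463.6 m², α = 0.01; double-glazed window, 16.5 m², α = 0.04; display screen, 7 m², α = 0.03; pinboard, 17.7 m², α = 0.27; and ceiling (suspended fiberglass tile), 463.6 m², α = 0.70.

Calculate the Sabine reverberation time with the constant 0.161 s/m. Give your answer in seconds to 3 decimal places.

Summing Sᵢαᵢ: 6.788 + 4.628 + 4.636 + 0.660 + 0.210 + 4.779 + 324.520 → A = 346.221 sabins.
Volume V = 24.4 × 19 × 8.5 = 3940.6 m³.
Sabine: RT60 = 0.161 × 3940.6 / 346.221 = 1.832 s.

1.832 seconds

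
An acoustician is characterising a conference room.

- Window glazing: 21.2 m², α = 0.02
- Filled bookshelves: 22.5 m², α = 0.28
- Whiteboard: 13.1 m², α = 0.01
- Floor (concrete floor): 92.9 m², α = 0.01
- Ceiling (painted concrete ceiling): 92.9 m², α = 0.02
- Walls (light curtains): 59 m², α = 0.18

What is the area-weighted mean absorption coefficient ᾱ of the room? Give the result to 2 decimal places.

Total surface area S = 301.6 m².
Weighted sum Σ Sα = 20.262.
ᾱ = A/S = 0.07.

0.07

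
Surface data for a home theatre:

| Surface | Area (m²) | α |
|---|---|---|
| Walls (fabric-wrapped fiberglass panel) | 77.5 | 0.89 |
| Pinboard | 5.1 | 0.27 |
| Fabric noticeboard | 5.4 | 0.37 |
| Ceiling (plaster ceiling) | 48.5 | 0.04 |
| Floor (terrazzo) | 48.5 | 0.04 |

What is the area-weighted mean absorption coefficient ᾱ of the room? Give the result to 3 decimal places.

0.412

S = Σ Sᵢ = 77.5 + 5.1 + 5.4 + 48.5 + 48.5 = 185.0 m².
Weighted sum Σ Sα = 76.230.
ᾱ = A/S = 0.412.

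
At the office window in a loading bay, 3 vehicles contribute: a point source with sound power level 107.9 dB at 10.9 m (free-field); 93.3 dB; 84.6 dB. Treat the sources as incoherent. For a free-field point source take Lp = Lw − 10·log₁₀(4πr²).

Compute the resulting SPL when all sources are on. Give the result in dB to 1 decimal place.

Source at 10.9 m: Lp = 107.9 − 10·log₁₀(4π·10.9²) = 107.9 − 10·log₁₀(1493.010) = 76.2 dB.
Σ 10^(Lᵢ/10) = 2.468e+09.
Combined level = 10 log₁₀(2.468e+09) = 93.9 dB.

93.9 dB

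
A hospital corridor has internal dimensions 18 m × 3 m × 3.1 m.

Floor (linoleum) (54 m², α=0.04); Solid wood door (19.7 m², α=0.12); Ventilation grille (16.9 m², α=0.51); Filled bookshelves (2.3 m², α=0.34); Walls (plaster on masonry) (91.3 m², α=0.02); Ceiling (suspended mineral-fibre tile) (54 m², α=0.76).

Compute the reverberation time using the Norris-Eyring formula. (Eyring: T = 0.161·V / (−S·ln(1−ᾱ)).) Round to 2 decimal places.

S = Σ Sᵢ = 238.2 m².
Σ(Sᵢαᵢ) = 54×0.04 + 19.7×0.12 + 16.9×0.51 + 2.3×0.34 + 91.3×0.02 + 54×0.76 = 56.791.
Mean coefficient ᾱ = A/S = 0.2384.
Eyring denominator: −S ln(1−ᾱ) = 64.870.
V = 18 × 3 × 3.1 = 167.4 m³.
T = 0.161·V/[−S·ln(1−ᾱ)] = 0.161·167.4/64.870 = 0.42 s.

0.42 s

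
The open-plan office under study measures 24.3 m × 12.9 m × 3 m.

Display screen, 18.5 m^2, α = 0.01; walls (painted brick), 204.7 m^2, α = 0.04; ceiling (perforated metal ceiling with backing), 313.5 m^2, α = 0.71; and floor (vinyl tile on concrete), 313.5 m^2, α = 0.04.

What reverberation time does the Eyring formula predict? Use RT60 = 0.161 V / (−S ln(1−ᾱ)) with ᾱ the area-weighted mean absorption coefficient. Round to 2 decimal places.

S = Σ Sᵢ = 850.2 m^2.
Absorption A = 18.5·0.01 + 204.7·0.04 + 313.5·0.71 + 313.5·0.04 = 243.498 sabins.
ᾱ = 243.498 / 850.2 = 0.2864.
−S·ln(1−ᾱ) = −850.2 × ln(1 − 0.2864) = 286.885.
V = 24.3 × 12.9 × 3 = 940.41 m³.
T = 0.161·V/[−S·ln(1−ᾱ)] = 0.161·940.41/286.885 = 0.53 s.

0.53 seconds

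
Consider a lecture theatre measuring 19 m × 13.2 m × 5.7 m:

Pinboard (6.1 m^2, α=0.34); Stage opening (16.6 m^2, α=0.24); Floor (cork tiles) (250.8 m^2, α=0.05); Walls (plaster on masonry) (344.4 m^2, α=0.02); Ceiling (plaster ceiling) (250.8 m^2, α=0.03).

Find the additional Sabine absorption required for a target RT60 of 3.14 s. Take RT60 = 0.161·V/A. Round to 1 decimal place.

Total absorption A₁ = 6.1×0.34 + 16.6×0.24 + 250.8×0.05 + 344.4×0.02 + 250.8×0.03
  = 2.074 + 3.984 + 12.540 + 6.888 + 7.524 = 33.010 m^2 sabins.
V = 1429.56 m³. Required absorption A₂ = 0.161 × 1429.56 / 3.14 = 73.299 sabins.
Additional absorption ΔA = 73.299 − 33.010 = 40.3 sabins.

40.3 sabins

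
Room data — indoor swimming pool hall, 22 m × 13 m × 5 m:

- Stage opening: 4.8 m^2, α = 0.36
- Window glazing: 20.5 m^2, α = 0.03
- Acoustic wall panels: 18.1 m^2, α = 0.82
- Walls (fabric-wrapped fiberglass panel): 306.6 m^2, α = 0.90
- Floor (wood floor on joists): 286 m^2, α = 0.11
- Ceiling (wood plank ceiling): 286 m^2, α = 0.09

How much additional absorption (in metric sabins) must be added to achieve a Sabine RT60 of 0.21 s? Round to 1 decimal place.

A₁ = Σ Sᵢαᵢ = 4.8·0.36 + 20.5·0.03 + 18.1·0.82 + 306.6·0.90 + 286·0.11 + 286·0.09 = 350.325 sabins.
Target A₂ = 0.161·1430/0.21 = 1096.333 sabins (V = 1430 m³).
ΔA = A₂ − A₁ = 1096.333 − 350.325 = 746.0 sabins.

746.0 sabins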